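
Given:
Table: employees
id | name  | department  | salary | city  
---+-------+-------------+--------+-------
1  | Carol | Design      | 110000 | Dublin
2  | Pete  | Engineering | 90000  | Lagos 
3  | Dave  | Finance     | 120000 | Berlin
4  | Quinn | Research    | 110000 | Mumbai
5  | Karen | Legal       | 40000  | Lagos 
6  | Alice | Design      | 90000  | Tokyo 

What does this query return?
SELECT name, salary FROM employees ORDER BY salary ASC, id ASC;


Sorting by salary ASC, then id ASC for ties

6 rows:
Karen, 40000
Pete, 90000
Alice, 90000
Carol, 110000
Quinn, 110000
Dave, 120000


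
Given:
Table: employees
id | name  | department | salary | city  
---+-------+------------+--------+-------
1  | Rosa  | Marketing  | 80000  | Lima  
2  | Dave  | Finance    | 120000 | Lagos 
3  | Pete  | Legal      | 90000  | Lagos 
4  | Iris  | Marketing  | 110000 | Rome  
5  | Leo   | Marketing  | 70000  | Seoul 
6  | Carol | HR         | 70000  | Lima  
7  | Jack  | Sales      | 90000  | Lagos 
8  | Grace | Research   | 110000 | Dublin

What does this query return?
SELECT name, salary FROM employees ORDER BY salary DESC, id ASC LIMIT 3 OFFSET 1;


Sort by salary DESC (id ASC tiebreak), then skip 1 and take 3
Rows 2 through 4

3 rows:
Iris, 110000
Grace, 110000
Pete, 90000


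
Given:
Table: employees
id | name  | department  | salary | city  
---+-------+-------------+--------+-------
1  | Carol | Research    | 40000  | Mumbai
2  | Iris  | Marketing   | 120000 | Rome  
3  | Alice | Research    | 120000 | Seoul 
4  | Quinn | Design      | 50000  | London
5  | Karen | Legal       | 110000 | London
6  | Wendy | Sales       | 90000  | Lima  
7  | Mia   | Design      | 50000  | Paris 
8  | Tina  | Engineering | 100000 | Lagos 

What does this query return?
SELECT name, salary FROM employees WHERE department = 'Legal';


Filtering: department = 'Legal'
Matching rows: 1

1 rows:
Karen, 110000


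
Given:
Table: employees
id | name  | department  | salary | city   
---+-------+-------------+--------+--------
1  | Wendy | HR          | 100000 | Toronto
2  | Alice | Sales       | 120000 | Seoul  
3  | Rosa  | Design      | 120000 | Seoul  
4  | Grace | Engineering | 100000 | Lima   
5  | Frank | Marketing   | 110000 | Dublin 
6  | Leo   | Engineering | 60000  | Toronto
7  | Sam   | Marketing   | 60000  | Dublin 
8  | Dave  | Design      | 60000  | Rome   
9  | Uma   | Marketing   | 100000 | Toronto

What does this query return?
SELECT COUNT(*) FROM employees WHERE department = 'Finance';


Counting rows where department = 'Finance'


0


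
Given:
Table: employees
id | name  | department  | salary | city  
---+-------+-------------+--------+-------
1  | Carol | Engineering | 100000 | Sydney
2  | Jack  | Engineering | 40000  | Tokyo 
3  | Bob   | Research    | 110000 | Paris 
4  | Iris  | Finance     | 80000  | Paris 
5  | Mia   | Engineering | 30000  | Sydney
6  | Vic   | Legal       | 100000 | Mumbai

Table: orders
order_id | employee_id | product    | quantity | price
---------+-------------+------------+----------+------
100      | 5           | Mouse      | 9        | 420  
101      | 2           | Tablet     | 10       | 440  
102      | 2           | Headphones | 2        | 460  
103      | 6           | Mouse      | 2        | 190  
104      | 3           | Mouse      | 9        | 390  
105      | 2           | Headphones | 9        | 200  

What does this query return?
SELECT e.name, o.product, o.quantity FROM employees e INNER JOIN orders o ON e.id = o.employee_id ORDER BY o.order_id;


Joining employees.id = orders.employee_id:
  employee Mia (id=5) -> order Mouse
  employee Jack (id=2) -> order Tablet
  employee Jack (id=2) -> order Headphones
  employee Vic (id=6) -> order Mouse
  employee Bob (id=3) -> order Mouse
  employee Jack (id=2) -> order Headphones


6 rows:
Mia, Mouse, 9
Jack, Tablet, 10
Jack, Headphones, 2
Vic, Mouse, 2
Bob, Mouse, 9
Jack, Headphones, 9


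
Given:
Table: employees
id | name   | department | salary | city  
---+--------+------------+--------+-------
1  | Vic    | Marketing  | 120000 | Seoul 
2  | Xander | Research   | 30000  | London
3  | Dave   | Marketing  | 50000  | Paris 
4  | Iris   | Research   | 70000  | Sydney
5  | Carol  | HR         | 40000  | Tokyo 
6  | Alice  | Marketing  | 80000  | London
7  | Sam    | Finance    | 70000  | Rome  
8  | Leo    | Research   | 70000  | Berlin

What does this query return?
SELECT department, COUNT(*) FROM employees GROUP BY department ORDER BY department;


Assigning each row to its department group:
  Vic -> Marketing
  Xander -> Research
  Dave -> Marketing
  Iris -> Research
  Carol -> HR
  Alice -> Marketing
  Sam -> Finance
  Leo -> Research


4 groups:
Finance, 1
HR, 1
Marketing, 3
Research, 3


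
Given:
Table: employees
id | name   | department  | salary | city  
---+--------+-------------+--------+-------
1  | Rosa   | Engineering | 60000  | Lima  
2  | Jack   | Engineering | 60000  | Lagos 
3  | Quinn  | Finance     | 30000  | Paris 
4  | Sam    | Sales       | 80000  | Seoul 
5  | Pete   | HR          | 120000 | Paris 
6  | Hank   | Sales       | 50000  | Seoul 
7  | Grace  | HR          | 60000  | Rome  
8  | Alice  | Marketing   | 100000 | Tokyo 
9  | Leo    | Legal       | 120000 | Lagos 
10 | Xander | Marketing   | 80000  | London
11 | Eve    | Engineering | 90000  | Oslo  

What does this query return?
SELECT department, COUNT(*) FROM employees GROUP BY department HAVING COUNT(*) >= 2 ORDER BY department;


Groups with count >= 2:
  Engineering: 3 -> PASS
  HR: 2 -> PASS
  Marketing: 2 -> PASS
  Sales: 2 -> PASS
  Finance: 1 -> filtered out
  Legal: 1 -> filtered out


4 groups:
Engineering, 3
HR, 2
Marketing, 2
Sales, 2


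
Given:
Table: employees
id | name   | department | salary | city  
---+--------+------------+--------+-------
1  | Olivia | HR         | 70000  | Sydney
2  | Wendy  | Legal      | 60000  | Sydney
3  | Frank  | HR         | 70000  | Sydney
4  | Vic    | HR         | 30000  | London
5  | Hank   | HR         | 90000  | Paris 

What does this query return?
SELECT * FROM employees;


SELECT * returns all 5 rows with all columns

5 rows:
1, Olivia, HR, 70000, Sydney
2, Wendy, Legal, 60000, Sydney
3, Frank, HR, 70000, Sydney
4, Vic, HR, 30000, London
5, Hank, HR, 90000, Paris


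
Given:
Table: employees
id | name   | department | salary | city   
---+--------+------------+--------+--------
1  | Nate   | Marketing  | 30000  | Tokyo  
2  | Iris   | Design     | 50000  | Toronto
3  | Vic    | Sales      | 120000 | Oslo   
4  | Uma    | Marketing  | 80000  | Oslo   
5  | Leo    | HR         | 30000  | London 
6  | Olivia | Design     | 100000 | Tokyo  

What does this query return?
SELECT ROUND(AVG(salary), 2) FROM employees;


SUM(salary) = 410000
COUNT = 6
ROUND(AVG, 2) = ROUND(410000 / 6, 2) = 68333.33

68333.33


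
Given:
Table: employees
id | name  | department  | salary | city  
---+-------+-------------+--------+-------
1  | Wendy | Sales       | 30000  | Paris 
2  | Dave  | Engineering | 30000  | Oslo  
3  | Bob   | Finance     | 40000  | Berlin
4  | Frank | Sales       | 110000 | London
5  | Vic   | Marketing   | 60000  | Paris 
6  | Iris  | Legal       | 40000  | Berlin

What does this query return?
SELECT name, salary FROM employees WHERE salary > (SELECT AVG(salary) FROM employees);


Subquery: AVG(salary) = 51666.67
Filtering: salary > 51666.67
  Frank (110000) -> MATCH
  Vic (60000) -> MATCH


2 rows:
Frank, 110000
Vic, 60000


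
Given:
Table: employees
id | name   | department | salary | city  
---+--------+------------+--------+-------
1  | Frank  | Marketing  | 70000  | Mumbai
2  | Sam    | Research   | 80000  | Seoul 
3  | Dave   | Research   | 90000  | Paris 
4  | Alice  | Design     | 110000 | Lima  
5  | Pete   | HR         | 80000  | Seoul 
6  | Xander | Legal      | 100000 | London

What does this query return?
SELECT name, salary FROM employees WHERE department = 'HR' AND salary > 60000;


Filtering: department = 'HR' AND salary > 60000
Matching: 1 rows

1 rows:
Pete, 80000


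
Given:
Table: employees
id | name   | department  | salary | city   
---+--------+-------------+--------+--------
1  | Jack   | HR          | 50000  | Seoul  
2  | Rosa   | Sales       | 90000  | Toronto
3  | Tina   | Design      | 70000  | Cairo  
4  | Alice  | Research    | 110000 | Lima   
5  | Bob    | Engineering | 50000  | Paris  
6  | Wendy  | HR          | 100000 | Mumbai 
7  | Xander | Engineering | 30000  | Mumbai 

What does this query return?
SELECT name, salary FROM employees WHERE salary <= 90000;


Filtering: salary <= 90000
Matching: 5 rows

5 rows:
Jack, 50000
Rosa, 90000
Tina, 70000
Bob, 50000
Xander, 30000


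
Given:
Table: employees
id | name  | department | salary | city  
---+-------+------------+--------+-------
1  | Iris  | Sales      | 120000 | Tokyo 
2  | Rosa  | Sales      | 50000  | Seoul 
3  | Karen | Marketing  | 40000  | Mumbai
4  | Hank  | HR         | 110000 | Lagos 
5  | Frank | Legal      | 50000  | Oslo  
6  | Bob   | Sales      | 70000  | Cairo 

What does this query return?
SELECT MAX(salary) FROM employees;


Salaries: 120000, 50000, 40000, 110000, 50000, 70000
MAX = 120000

120000


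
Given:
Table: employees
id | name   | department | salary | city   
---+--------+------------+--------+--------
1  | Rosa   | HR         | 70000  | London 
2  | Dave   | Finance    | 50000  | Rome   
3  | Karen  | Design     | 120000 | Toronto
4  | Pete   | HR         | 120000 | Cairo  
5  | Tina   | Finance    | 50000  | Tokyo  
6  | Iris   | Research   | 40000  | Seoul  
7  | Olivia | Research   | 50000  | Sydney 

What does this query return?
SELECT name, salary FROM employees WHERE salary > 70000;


Filtering: salary > 70000
Matching: 2 rows

2 rows:
Karen, 120000
Pete, 120000


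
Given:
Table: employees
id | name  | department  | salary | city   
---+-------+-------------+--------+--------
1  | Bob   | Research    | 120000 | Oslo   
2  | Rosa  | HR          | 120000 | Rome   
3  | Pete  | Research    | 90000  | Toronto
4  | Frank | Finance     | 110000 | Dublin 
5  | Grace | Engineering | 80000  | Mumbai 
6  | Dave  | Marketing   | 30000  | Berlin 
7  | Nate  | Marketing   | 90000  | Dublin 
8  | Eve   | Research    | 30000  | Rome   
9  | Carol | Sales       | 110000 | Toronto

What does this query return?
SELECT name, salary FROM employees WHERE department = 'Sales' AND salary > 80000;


Filtering: department = 'Sales' AND salary > 80000
Matching: 1 rows

1 rows:
Carol, 110000


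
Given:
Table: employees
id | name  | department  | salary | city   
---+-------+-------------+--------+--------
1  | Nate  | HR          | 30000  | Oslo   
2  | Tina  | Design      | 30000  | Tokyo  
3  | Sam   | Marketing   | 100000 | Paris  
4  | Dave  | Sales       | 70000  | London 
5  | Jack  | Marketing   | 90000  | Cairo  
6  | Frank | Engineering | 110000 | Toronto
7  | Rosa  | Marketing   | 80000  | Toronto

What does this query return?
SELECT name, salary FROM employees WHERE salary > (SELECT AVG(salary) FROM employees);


Subquery: AVG(salary) = 72857.14
Filtering: salary > 72857.14
  Sam (100000) -> MATCH
  Jack (90000) -> MATCH
  Frank (110000) -> MATCH
  Rosa (80000) -> MATCH


4 rows:
Sam, 100000
Jack, 90000
Frank, 110000
Rosa, 80000


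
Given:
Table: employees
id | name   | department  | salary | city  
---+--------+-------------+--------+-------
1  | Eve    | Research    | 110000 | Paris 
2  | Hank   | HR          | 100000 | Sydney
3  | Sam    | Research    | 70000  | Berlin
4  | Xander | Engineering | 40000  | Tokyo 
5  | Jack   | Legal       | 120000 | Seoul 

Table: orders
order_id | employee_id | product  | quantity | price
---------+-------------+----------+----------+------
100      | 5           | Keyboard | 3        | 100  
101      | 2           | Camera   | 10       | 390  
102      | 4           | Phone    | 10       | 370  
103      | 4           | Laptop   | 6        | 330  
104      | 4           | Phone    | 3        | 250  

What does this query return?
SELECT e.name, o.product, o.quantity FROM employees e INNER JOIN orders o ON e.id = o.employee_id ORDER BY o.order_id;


Joining employees.id = orders.employee_id:
  employee Jack (id=5) -> order Keyboard
  employee Hank (id=2) -> order Camera
  employee Xander (id=4) -> order Phone
  employee Xander (id=4) -> order Laptop
  employee Xander (id=4) -> order Phone


5 rows:
Jack, Keyboard, 3
Hank, Camera, 10
Xander, Phone, 10
Xander, Laptop, 6
Xander, Phone, 3


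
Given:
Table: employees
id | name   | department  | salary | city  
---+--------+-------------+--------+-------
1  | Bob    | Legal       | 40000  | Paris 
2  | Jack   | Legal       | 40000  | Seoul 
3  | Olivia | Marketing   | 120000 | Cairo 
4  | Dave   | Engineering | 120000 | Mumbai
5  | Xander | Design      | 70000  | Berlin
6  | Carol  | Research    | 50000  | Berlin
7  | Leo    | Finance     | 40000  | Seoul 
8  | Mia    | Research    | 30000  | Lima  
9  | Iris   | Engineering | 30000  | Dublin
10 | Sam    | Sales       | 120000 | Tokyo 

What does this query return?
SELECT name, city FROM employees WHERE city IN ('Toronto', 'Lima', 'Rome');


Filtering: city IN ('Toronto', 'Lima', 'Rome')
Matching: 1 rows

1 rows:
Mia, Lima


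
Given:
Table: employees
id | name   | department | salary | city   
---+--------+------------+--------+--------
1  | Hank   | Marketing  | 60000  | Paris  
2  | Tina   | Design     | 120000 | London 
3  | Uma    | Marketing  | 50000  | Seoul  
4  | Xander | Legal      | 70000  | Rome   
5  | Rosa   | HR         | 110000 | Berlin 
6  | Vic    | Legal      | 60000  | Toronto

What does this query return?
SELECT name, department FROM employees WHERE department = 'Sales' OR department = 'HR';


Filtering: department = 'Sales' OR 'HR'
Matching: 1 rows

1 rows:
Rosa, HR


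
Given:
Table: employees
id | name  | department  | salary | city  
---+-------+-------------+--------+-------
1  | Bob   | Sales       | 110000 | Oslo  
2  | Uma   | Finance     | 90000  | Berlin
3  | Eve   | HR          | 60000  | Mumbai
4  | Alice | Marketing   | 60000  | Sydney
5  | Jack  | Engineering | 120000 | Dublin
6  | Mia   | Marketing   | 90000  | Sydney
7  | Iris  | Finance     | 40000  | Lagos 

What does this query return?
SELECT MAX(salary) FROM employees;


Salaries: 110000, 90000, 60000, 60000, 120000, 90000, 40000
MAX = 120000

120000


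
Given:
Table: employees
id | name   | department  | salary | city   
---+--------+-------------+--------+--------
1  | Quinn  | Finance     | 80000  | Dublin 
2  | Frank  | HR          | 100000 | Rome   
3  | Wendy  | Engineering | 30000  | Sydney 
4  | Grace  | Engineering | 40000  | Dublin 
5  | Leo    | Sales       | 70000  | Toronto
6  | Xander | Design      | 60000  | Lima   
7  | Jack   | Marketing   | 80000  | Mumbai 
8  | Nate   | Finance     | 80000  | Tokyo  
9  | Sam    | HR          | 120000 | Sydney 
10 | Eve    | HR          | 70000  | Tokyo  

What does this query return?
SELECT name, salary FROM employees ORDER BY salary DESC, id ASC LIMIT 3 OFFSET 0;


Sort by salary DESC (id ASC tiebreak), then skip 0 and take 3
Rows 1 through 3

3 rows:
Sam, 120000
Frank, 100000
Quinn, 80000


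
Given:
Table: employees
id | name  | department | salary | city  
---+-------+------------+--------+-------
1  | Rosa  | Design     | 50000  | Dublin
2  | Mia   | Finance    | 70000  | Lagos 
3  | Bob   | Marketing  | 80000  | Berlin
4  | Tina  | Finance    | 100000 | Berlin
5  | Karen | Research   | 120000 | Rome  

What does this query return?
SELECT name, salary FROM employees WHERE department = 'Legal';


Filtering: department = 'Legal'
Matching rows: 0

Empty result set (0 rows)


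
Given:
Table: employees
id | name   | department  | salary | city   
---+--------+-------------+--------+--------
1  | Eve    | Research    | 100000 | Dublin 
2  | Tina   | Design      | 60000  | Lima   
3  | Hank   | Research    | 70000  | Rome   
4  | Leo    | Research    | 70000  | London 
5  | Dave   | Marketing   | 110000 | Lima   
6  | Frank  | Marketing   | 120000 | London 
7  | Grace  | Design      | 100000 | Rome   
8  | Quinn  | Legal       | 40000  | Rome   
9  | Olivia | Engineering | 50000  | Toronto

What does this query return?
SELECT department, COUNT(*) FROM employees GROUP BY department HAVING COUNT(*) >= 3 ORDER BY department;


Groups with count >= 3:
  Research: 3 -> PASS
  Design: 2 -> filtered out
  Engineering: 1 -> filtered out
  Legal: 1 -> filtered out
  Marketing: 2 -> filtered out


1 groups:
Research, 3


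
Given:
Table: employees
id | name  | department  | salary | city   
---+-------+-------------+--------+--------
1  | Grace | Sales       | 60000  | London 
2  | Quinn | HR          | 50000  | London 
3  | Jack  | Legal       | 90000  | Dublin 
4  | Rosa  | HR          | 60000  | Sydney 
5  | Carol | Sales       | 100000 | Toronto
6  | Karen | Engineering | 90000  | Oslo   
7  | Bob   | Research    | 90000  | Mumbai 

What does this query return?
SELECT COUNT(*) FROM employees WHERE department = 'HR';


Counting rows where department = 'HR'
  Quinn -> MATCH
  Rosa -> MATCH


2


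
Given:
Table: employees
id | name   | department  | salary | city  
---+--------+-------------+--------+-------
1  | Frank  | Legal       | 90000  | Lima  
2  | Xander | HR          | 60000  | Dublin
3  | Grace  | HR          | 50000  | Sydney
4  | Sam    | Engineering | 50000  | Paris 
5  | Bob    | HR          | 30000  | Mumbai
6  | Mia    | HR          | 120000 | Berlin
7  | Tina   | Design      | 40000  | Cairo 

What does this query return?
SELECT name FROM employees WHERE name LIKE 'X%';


LIKE 'X%' matches names starting with 'X'
Matching: 1

1 rows:
Xander


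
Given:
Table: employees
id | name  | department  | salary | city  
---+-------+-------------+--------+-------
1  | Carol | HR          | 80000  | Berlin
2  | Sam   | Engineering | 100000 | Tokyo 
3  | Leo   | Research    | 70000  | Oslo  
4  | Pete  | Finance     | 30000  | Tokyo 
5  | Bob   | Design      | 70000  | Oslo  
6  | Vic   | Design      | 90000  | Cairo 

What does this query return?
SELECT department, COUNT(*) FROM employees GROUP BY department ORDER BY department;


Assigning each row to its department group:
  Carol -> HR
  Sam -> Engineering
  Leo -> Research
  Pete -> Finance
  Bob -> Design
  Vic -> Design


5 groups:
Design, 2
Engineering, 1
Finance, 1
HR, 1
Research, 1


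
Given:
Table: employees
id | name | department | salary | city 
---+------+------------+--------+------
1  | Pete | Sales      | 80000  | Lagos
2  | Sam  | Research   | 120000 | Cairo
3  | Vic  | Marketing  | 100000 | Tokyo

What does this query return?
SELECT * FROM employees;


SELECT * returns all 3 rows with all columns

3 rows:
1, Pete, Sales, 80000, Lagos
2, Sam, Research, 120000, Cairo
3, Vic, Marketing, 100000, Tokyo


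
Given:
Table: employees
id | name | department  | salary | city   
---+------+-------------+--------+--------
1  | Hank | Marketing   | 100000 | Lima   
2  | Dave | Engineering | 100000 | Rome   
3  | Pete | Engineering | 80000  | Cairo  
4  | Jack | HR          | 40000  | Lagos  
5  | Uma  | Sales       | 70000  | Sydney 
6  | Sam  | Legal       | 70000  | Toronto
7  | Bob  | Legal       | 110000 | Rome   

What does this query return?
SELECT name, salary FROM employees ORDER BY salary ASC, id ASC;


Sorting by salary ASC, then id ASC for ties

7 rows:
Jack, 40000
Uma, 70000
Sam, 70000
Pete, 80000
Hank, 100000
Dave, 100000
Bob, 110000


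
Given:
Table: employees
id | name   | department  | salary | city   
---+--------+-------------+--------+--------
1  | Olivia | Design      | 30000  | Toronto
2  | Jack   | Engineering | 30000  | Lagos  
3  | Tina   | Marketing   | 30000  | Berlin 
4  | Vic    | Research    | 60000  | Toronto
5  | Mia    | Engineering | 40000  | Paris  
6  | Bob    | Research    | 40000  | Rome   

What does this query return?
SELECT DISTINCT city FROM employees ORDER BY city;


All 'city' values (row order): Toronto, Lagos, Berlin, Toronto, Paris, Rome
Removing duplicates leaves 5 unique value(s).

5 values:
Berlin
Lagos
Paris
Rome
Toronto


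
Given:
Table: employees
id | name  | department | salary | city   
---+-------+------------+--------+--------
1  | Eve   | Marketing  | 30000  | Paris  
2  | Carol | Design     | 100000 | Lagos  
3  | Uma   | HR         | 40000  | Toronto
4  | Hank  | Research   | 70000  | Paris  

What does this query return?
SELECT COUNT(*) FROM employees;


COUNT(*) counts all rows

4


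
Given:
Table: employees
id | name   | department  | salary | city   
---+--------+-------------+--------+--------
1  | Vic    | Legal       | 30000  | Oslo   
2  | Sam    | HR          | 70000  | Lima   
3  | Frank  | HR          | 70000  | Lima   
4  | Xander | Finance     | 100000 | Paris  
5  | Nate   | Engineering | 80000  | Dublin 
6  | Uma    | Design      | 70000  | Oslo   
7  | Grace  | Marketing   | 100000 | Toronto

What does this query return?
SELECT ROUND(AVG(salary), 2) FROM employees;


SUM(salary) = 520000
COUNT = 7
ROUND(AVG, 2) = ROUND(520000 / 7, 2) = 74285.71

74285.71


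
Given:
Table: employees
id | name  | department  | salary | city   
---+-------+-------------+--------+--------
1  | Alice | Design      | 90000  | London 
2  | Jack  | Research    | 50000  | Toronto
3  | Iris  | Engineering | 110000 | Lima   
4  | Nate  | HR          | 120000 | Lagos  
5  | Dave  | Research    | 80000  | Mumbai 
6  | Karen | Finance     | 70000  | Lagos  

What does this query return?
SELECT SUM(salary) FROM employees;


SUM(salary) = 90000 + 50000 + 110000 + 120000 + 80000 + 70000 = 520000

520000


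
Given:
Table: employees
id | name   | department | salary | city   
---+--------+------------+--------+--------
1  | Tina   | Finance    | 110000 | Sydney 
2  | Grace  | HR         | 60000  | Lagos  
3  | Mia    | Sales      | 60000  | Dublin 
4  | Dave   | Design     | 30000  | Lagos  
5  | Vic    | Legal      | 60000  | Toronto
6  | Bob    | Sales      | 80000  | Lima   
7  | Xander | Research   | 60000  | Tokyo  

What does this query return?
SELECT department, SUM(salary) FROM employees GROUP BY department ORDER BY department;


Summing salary within each department:
  Design: 30000 = 30000
  Finance: 110000 = 110000
  HR: 60000 = 60000
  Legal: 60000 = 60000
  Research: 60000 = 60000
  Sales: 60000 + 80000 = 140000


6 groups:
Design, 30000
Finance, 110000
HR, 60000
Legal, 60000
Research, 60000
Sales, 140000


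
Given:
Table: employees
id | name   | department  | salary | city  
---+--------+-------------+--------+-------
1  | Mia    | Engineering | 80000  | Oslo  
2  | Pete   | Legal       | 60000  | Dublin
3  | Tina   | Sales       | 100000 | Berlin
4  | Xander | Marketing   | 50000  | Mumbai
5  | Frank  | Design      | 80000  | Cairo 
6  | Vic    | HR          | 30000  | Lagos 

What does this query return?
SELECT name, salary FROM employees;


Projecting columns: name, salary

6 rows:
Mia, 80000
Pete, 60000
Tina, 100000
Xander, 50000
Frank, 80000
Vic, 30000


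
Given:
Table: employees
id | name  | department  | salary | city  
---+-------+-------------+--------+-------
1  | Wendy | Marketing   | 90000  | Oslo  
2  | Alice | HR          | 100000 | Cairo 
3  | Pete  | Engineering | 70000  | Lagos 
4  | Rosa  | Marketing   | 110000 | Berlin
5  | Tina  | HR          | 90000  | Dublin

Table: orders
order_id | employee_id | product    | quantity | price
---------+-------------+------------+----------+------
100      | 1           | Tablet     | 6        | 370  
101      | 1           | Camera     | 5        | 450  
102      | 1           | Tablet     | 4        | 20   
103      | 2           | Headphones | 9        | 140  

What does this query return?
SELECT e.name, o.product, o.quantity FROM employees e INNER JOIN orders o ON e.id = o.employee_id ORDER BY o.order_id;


Joining employees.id = orders.employee_id:
  employee Wendy (id=1) -> order Tablet
  employee Wendy (id=1) -> order Camera
  employee Wendy (id=1) -> order Tablet
  employee Alice (id=2) -> order Headphones


4 rows:
Wendy, Tablet, 6
Wendy, Camera, 5
Wendy, Tablet, 4
Alice, Headphones, 9


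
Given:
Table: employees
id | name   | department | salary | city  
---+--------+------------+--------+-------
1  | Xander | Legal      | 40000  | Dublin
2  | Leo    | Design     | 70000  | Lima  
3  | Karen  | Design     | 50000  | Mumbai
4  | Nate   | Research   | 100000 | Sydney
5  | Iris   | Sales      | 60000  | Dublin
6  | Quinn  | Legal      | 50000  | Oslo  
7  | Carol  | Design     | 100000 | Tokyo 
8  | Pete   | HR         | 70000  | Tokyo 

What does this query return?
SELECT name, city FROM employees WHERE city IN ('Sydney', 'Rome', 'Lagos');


Filtering: city IN ('Sydney', 'Rome', 'Lagos')
Matching: 1 rows

1 rows:
Nate, Sydney


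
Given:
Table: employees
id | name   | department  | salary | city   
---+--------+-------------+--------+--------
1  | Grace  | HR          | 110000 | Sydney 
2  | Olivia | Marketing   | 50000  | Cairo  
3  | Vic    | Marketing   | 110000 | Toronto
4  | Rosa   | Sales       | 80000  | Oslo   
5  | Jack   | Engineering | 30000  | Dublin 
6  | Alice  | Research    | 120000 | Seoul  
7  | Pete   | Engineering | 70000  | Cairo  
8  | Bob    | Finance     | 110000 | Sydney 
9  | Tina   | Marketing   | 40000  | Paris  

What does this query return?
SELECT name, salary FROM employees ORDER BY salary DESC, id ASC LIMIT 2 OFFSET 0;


Sort by salary DESC (id ASC tiebreak), then skip 0 and take 2
Rows 1 through 2

2 rows:
Alice, 120000
Grace, 110000


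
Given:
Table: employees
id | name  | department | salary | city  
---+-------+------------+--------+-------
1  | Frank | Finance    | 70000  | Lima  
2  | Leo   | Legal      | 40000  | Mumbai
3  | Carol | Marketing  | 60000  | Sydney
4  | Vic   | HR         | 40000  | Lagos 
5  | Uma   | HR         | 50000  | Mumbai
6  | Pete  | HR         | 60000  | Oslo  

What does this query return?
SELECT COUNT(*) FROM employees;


COUNT(*) counts all rows

6


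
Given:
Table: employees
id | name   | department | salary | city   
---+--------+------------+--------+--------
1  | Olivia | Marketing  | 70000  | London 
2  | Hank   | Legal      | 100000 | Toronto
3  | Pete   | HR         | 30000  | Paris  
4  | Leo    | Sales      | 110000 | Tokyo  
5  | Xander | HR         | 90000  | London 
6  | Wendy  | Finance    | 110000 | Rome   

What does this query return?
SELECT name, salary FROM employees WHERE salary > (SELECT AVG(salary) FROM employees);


Subquery: AVG(salary) = 85000.0
Filtering: salary > 85000.0
  Hank (100000) -> MATCH
  Leo (110000) -> MATCH
  Xander (90000) -> MATCH
  Wendy (110000) -> MATCH


4 rows:
Hank, 100000
Leo, 110000
Xander, 90000
Wendy, 110000


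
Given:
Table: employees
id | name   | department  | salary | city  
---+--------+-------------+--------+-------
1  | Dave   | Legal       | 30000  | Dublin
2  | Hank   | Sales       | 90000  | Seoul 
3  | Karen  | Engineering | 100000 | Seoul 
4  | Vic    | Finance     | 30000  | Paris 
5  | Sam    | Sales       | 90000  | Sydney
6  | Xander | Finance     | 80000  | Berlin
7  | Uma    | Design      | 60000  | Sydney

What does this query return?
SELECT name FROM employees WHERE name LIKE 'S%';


LIKE 'S%' matches names starting with 'S'
Matching: 1

1 rows:
Sam


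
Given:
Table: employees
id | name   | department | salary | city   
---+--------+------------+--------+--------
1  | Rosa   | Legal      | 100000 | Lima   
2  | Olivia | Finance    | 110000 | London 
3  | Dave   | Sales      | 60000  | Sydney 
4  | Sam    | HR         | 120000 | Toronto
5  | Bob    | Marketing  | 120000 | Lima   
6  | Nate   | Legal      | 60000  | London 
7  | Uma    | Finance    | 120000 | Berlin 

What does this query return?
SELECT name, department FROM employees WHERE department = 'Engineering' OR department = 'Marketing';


Filtering: department = 'Engineering' OR 'Marketing'
Matching: 1 rows

1 rows:
Bob, Marketing


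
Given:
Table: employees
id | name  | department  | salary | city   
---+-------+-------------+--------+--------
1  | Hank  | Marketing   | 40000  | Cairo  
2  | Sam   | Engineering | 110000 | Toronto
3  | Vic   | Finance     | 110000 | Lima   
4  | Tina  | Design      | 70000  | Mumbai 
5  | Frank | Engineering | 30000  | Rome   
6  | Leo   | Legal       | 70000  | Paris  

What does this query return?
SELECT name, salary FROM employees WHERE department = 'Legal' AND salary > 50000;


Filtering: department = 'Legal' AND salary > 50000
Matching: 1 rows

1 rows:
Leo, 70000


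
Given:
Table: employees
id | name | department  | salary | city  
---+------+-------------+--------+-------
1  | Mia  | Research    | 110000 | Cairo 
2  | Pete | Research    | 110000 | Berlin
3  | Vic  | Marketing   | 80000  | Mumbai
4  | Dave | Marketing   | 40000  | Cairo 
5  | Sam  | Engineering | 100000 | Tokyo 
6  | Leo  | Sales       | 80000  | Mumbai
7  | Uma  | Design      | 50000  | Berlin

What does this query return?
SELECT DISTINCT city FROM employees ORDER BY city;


All 'city' values (row order): Cairo, Berlin, Mumbai, Cairo, Tokyo, Mumbai, Berlin
Removing duplicates leaves 4 unique value(s).

4 values:
Berlin
Cairo
Mumbai
Tokyo


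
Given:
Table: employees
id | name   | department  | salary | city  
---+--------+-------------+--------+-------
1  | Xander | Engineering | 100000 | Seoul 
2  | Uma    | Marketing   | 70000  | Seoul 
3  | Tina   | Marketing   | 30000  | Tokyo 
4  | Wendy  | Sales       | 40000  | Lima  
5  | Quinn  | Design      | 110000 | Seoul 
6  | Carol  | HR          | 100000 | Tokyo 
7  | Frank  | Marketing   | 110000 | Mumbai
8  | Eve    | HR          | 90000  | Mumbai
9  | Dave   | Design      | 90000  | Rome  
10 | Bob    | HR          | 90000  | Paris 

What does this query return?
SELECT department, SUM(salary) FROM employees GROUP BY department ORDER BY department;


Summing salary within each department:
  Design: 110000 + 90000 = 200000
  Engineering: 100000 = 100000
  HR: 100000 + 90000 + 90000 = 280000
  Marketing: 70000 + 30000 + 110000 = 210000
  Sales: 40000 = 40000


5 groups:
Design, 200000
Engineering, 100000
HR, 280000
Marketing, 210000
Sales, 40000


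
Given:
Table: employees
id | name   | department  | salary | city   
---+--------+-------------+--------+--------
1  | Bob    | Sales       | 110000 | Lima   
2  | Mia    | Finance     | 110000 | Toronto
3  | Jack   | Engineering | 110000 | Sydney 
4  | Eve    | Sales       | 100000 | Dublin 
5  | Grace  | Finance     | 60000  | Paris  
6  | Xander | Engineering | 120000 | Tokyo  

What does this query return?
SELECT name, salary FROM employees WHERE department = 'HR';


Filtering: department = 'HR'
Matching rows: 0

Empty result set (0 rows)


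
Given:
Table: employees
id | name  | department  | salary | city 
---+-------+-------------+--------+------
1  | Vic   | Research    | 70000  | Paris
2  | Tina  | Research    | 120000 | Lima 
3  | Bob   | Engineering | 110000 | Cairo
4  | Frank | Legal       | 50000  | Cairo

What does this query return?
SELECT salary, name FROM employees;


Projecting columns: salary, name

4 rows:
70000, Vic
120000, Tina
110000, Bob
50000, Frank


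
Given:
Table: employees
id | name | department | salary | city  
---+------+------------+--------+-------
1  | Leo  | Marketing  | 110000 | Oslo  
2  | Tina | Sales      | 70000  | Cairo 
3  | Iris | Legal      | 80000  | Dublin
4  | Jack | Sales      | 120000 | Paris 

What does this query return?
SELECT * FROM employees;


SELECT * returns all 4 rows with all columns

4 rows:
1, Leo, Marketing, 110000, Oslo
2, Tina, Sales, 70000, Cairo
3, Iris, Legal, 80000, Dublin
4, Jack, Sales, 120000, Paris


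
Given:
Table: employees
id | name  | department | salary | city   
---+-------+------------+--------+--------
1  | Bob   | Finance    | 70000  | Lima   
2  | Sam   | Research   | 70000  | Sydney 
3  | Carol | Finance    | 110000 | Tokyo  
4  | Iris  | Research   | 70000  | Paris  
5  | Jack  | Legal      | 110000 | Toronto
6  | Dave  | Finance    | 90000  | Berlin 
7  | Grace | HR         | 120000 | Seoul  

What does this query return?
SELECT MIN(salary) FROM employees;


Salaries: 70000, 70000, 110000, 70000, 110000, 90000, 120000
MIN = 70000

70000


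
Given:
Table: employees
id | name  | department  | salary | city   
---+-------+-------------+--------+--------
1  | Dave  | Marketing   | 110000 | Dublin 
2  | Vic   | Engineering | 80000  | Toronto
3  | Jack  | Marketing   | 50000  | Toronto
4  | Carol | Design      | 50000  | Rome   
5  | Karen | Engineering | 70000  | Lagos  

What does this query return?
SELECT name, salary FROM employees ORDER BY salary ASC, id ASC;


Sorting by salary ASC, then id ASC for ties

5 rows:
Jack, 50000
Carol, 50000
Karen, 70000
Vic, 80000
Dave, 110000


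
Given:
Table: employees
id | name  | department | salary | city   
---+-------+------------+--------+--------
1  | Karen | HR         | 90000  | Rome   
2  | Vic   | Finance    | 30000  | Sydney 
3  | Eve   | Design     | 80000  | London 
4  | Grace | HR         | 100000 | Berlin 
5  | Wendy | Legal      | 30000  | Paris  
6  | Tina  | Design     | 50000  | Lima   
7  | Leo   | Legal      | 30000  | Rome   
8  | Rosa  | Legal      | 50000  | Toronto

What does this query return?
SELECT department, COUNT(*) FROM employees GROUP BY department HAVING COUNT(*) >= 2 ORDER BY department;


Groups with count >= 2:
  Design: 2 -> PASS
  HR: 2 -> PASS
  Legal: 3 -> PASS
  Finance: 1 -> filtered out


3 groups:
Design, 2
HR, 2
Legal, 3


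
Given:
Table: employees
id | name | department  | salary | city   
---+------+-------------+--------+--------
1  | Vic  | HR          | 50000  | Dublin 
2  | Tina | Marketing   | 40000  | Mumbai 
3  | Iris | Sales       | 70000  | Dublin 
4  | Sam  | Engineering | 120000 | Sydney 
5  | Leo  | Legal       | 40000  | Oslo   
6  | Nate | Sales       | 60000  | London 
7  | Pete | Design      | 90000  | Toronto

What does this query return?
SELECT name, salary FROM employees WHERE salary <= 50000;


Filtering: salary <= 50000
Matching: 3 rows

3 rows:
Vic, 50000
Tina, 40000
Leo, 40000


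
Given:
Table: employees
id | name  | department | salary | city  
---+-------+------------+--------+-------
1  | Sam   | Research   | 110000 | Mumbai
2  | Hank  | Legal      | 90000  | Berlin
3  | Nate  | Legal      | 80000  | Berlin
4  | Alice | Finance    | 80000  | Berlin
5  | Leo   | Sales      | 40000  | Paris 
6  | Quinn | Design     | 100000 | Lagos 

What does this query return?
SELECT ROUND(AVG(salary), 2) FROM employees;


SUM(salary) = 500000
COUNT = 6
ROUND(AVG, 2) = ROUND(500000 / 6, 2) = 83333.33

83333.33


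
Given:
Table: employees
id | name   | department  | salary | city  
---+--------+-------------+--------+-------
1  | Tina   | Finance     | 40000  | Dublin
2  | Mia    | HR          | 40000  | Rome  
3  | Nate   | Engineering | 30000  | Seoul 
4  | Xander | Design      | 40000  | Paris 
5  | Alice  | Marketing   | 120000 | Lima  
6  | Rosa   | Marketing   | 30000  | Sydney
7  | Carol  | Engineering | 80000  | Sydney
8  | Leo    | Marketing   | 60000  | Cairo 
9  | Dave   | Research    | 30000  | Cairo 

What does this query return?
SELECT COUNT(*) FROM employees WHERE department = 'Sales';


Counting rows where department = 'Sales'


0


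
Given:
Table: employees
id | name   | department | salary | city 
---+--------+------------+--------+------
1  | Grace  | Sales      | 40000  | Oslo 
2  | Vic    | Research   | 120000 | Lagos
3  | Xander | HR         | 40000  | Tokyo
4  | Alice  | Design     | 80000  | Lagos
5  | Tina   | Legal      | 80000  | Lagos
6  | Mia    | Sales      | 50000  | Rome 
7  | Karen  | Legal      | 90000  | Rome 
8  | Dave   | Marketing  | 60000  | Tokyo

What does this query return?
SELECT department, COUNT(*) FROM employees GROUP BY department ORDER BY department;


Assigning each row to its department group:
  Grace -> Sales
  Vic -> Research
  Xander -> HR
  Alice -> Design
  Tina -> Legal
  Mia -> Sales
  Karen -> Legal
  Dave -> Marketing


6 groups:
Design, 1
HR, 1
Legal, 2
Marketing, 1
Research, 1
Sales, 2


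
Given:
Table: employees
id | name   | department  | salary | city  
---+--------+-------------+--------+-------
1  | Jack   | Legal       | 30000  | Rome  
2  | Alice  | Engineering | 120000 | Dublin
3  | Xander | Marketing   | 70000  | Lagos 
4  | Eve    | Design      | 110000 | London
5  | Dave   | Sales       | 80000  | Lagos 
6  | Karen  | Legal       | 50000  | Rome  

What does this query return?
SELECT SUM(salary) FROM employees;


SUM(salary) = 30000 + 120000 + 70000 + 110000 + 80000 + 50000 = 460000

460000


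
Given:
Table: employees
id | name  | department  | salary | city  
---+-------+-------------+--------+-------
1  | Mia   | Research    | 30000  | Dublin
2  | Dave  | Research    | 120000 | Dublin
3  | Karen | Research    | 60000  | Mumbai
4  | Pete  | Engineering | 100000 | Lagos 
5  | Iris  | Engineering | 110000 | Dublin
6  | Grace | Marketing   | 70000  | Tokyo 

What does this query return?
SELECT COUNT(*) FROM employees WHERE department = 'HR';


Counting rows where department = 'HR'


0


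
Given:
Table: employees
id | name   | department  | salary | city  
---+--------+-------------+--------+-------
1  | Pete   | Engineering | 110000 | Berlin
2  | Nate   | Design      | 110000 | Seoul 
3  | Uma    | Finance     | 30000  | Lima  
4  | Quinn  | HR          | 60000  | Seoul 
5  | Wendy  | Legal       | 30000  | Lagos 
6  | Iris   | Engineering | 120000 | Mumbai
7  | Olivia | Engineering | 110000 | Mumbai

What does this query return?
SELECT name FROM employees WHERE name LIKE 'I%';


LIKE 'I%' matches names starting with 'I'
Matching: 1

1 rows:
Iris


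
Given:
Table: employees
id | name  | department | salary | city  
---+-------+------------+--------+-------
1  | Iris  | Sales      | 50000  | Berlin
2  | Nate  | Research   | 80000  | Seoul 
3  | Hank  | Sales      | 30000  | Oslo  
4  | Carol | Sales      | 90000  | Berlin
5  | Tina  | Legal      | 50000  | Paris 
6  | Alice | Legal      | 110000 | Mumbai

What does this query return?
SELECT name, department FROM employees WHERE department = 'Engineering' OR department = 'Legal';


Filtering: department = 'Engineering' OR 'Legal'
Matching: 2 rows

2 rows:
Tina, Legal
Alice, Legal


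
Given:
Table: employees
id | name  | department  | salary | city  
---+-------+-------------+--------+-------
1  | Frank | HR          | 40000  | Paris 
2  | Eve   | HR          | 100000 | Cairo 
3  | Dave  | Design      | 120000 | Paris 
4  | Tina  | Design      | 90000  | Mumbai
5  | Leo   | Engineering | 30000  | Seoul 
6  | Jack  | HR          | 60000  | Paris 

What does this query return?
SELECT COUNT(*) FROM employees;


COUNT(*) counts all rows

6


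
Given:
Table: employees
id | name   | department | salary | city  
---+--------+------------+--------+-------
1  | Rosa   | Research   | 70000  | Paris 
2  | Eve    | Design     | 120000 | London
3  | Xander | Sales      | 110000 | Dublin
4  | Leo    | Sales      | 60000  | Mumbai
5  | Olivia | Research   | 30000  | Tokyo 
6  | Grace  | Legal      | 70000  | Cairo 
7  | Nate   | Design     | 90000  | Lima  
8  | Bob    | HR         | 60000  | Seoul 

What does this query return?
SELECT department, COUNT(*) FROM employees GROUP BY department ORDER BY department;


Assigning each row to its department group:
  Rosa -> Research
  Eve -> Design
  Xander -> Sales
  Leo -> Sales
  Olivia -> Research
  Grace -> Legal
  Nate -> Design
  Bob -> HR


5 groups:
Design, 2
HR, 1
Legal, 1
Research, 2
Sales, 2


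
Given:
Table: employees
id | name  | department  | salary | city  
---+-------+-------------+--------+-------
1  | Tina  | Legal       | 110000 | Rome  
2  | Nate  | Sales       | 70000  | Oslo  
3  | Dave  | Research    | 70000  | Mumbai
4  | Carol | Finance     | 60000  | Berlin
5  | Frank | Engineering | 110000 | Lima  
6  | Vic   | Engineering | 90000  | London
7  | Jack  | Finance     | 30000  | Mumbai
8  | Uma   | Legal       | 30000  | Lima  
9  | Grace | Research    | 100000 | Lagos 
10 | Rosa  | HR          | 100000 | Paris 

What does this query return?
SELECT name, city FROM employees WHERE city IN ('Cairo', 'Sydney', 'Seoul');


Filtering: city IN ('Cairo', 'Sydney', 'Seoul')
Matching: 0 rows

Empty result set (0 rows)
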